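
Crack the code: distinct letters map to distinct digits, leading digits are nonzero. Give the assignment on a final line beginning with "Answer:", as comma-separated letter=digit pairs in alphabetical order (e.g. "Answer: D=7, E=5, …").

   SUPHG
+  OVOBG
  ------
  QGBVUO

Step 1. [col 1: G + G ≡ O (mod 10)] column 1 (G + G ≡ O (mod 10), carry-in 0) doesn't pin O yet; pick O=4 and continue. So O=4.
Step 2. [col 1: G + G ≡ O (mod 10)] G=2 is one option consistent with column 1 (G + G ≡ O (mod 10), carry-in 0) — take it ⇒ G=2.
Step 3. [Q] Q is the leading digit of a 6-digit sum of two 5-digit numbers; the final carry is exactly 1, so Q=1.
Step 4. [col 2: H + B ≡ U (mod 10)] column 2 (H + B ≡ U (mod 10), carry-in 0) doesn't pin U yet; pick U=6 and continue. So U=6.
Step 5. [col 2: H + B ≡ U (mod 10)] column 2 (H + B ≡ U (mod 10), carry-in 0) doesn't pin B yet; pick B=7 and continue. So B=7.
Step 6. [col 2: H + B ≡ U (mod 10)] column 2: given B=7, U=6, carry-in 0, and digits 1,2,4,6,7 already taken and all letters distinct, H+B≡U (mod 10) forces H=9, so H=9.
Step 7. [col 3: P + O ≡ V (mod 10)] no forcing yet in column 3 (carry-in 1); P=5 is free and consistent — try it, so P=5.
Step 8. [col 3: P + O ≡ V (mod 10)] column 3: given P=5, O=4, carry-in 1, and digits 1,2,4,5,6,7,9 already taken and all letters distinct, P+O≡V (mod 10) forces V=0. So V=0.
Step 9. [col 5: S + O ≡ G (mod 10)] from column 5 (O=4, G=2, carry-in 0, digits 0,1,2,4,5,6,7,9 already taken and all letters distinct): S must equal 8, so S=8.

Answer: B=7, G=2, H=9, O=4, P=5, Q=1, S=8, U=6, V=0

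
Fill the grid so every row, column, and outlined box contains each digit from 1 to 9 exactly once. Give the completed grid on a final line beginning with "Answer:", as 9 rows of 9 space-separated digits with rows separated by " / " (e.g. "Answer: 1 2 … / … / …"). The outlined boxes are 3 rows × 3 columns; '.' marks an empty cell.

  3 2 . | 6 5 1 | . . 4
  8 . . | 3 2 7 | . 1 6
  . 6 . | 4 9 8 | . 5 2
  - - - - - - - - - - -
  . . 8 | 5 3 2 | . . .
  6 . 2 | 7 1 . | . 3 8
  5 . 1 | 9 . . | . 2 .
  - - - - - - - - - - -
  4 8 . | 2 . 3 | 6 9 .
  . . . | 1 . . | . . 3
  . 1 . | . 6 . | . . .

Step 1. [r6c9∈{7}] nothing but 7 survives at r6c9 ⇒ r6c9=7.
Step 2. [r6c7∈{4}] nothing but 4 survives at r6c7 ⇒ r6c7=4.
Step 3. [r3c3∈{7}] r3c3's peers cover all but 7, so r3c3=7.
Step 4. [r1c3∈{9}] r1c3's peers cover all but 9 ⇒ r1c3=9.
Step 5. [r9c9∈{5}] r9c9 is down to just 5. So r9c9=5.
Step 6. [r8c5∈{4,7,8}] in col 5, 4 fits only at r8c5 ⇒ r8c5=4.
Step 7. [r4c9∈{1,9}] in col 9, 9 fits only at r4c9. So r4c9=9.
Step 8. [r4c2∈{4,7}] 4 has one home in row 4: r4c2. So r4c2=4.
Step 9. [r8c2∈{5,7,9}] r8c2 is the only open cell in col 2 admitting 7. So r8c2=7.
Step 10. [r8c8∈{8}] r8c8 has the single candidate 8 ⇒ r8c8=8.
Step 11. [r8c7∈{2}] r8c7 is down to just 2 ⇒ r8c7=2.
Step 12. [r8c1∈{9}] only 9 remains possible at r8c1, so r8c1=9.
Step 13. [r9c7∈{7}] r9c7's peers cover all but 7 ⇒ r9c7=7.
Step 14. [r7c3∈{5}] r7c3 has the single candidate 5. So r7c3=5.
Step 15. [r3c7∈{3}] only 3 remains possible at r3c7, so r3c7=3.
Step 16. [r8c6∈{5}] only 5 remains possible at r8c6 ⇒ r8c6=5.
Step 17. [r5c7∈{5}] only 5 remains possible at r5c7 ⇒ r5c7=5.
Step 18. [r7c9∈{1}] nothing but 1 survives at r7c9, so r7c9=1.
Step 19. [r6c5∈{8}] r6c5's peers cover all but 8, so r6c5=8.
Step 20. [r4c1∈{7}] nothing but 7 survives at r4c1 ⇒ r4c1=7.
Step 21. [r1c8∈{7}] nothing but 7 survives at r1c8, so r1c8=7.
Step 22. [r9c1∈{2}] r9c1 has the single candidate 2 ⇒ r9c1=2.
Step 23. [r4c8∈{6}] r4c8 is down to just 6, so r4c8=6.
Step 24. [r9c8∈{4}] r9c8 has the single candidate 4, so r9c8=4.
Step 25. [r8c3∈{6}] r8c3 has the single candidate 6, so r8c3=6.
Step 26. [r5c6∈{4}] nothing but 4 survives at r5c6, so r5c6=4.
Step 27. [r4c7∈{1}] r4c7 has the single candidate 1 ⇒ r4c7=1.
Step 28. [r9c4∈{8}] only 8 remains possible at r9c4, so r9c4=8.
Step 29. [r9c6∈{9}] only 9 remains possible at r9c6 ⇒ r9c6=9.
Step 30. [r1c7∈{8}] nothing but 8 survives at r1c7. So r1c7=8.
Step 31. [r2c2∈{5}] r2c2 is down to just 5. So r2c2=5.
Step 32. [r7c5∈{7}] r7c5's peers cover all but 7 ⇒ r7c5=7.
Step 33. [r2c3∈{4}] r2c3 is down to just 4. So r2c3=4.
Step 34. [r5c2∈{9}] r5c2 is down to just 9, so r5c2=9.
Step 35. [r6c6∈{6}] r6c6's peers cover all but 6, so r6c6=6.
Step 36. [r2c7∈{9}] nothing but 9 survives at r2c7, so r2c7=9.
Step 37. [r9c3∈{3}] r9c3's peers cover all but 3, so r9c3=3.
Step 38. [r6c2∈{3}] r6c2 has the single candidate 3, so r6c2=3.
Step 39. [r3c1∈{1}] nothing but 1 survives at r3c1. So r3c1=1.

Answer: 3 2 9 6 5 1 8 7 4 / 8 5 4 3 2 7 9 1 6 / 1 6 7 4 9 8 3 5 2 / 7 4 8 5 3 2 1 6 9 / 6 9 2 7 1 4 5 3 8 / 5 3 1 9 8 6 4 2 7 / 4 8 5 2 7 3 6 9 1 / 9 7 6 1 4 5 2 8 3 / 2 1 3 8 6 9 7 4 5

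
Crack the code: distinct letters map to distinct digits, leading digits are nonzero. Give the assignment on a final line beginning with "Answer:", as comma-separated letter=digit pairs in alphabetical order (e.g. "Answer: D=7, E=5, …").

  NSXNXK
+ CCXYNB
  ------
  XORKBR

Step 1. [col 1: K + B ≡ R (mod 10)] several values work for K in column 1 (K + B ≡ R (mod 10), carry-in 0); try K=7 ⇒ K=7.
Step 2. [col 1: K + B ≡ R (mod 10)] several values work for B in column 1 (K + B ≡ R (mod 10), carry-in 0); try B=1, so B=1.
Step 3. [col 1: K + B ≡ R (mod 10)] from column 1 (K=7, B=1, carry-in 0, digits 1,7 already taken and all letters distinct): R must equal 8. So R=8.
Step 4. [col 2: X + N ≡ B (mod 10)] column 2 (X + N ≡ B (mod 10), carry-in 0) doesn't pin X yet; pick X=9 and continue ⇒ X=9.
Step 5. [col 2: X + N ≡ B (mod 10)] in column 2 we have X+N≡B with carry-in 0; given X=9, B=1 and digits 1,7,8,9 already taken and all letters distinct, that pins N to 2 ⇒ N=2.
Step 6. [col 3: N + Y ≡ K (mod 10)] in column 3 we have N+Y≡K with carry-in 1; given N=2, K=7 and digits 1,2,7,8,9 already taken and all letters distinct, that pins Y to 4, so Y=4.
Step 7. [col 5: S + C ≡ O (mod 10)] C=6 is one option consistent with column 5 (S + C ≡ O (mod 10), carry-in 1) — take it. So C=6.
Step 8. [col 5: S + C ≡ O (mod 10)] from column 5 (C=6, carry-in 1, digits 1,2,4,6,7,8,9 already taken and all letters distinct): O must equal 0 ⇒ O=0.
Step 9. [col 5: S + C ≡ O (mod 10)] column 5 reads S+C+carry(1)=O with C=6, O=0; with digits 0,1,2,4,6,7,8,9 already taken and all letters distinct, the only value for S is 3. So S=3.

Answer: B=1, C=6, K=7, N=2, O=0, R=8, S=3, X=9, Y=4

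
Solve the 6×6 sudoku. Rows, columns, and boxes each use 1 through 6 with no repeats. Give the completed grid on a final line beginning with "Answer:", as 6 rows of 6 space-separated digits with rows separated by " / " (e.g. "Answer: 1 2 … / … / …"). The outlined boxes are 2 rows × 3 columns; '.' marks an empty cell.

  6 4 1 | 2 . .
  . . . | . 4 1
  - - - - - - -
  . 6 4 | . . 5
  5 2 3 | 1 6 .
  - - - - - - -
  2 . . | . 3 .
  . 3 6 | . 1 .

Step 1. [r2c2∈{5}] r2c2 is down to just 5, so r2c2=5.
Step 2. [r5c6∈{4,6}] in col 6, 6 fits only at r5c6. So r5c6=6.
Step 3. [r5c4∈{4,5}] r5c4 is the only open cell in row 5 admitting 4 ⇒ r5c4=4.
Step 4. [r2c1∈{3}] r2c1's peers cover all but 3, so r2c1=3.
Step 5. [r2c3∈{2}] r2c3 is down to just 2 ⇒ r2c3=2.
Step 6. [r1c5∈{5}] nothing but 5 survives at r1c5. So r1c5=5.
Step 7. [r3c5∈{2}] r3c5's peers cover all but 2. So r3c5=2.
Step 8. [r3c1∈{1}] r3c1 is down to just 1, so r3c1=1.
Step 9. [r4c6∈{4}] nothing but 4 survives at r4c6. So r4c6=4.
Step 10. [r5c2∈{1}] r5c2 has the single candidate 1, so r5c2=1.
Step 11. [r6c4∈{5}] r6c4's peers cover all but 5, so r6c4=5.
Step 12. [r5c3∈{5}] r5c3 has the single candidate 5, so r5c3=5.
Step 13. [r3c4∈{3}] r3c4's peers cover all but 3 ⇒ r3c4=3.
Step 14. [r1c6∈{3}] r1c6 is down to just 3, so r1c6=3.
Step 15. [r6c1∈{4}] r6c1's peers cover all but 4 ⇒ r6c1=4.
Step 16. [r6c6∈{2}] r6c6's peers cover all but 2 ⇒ r6c6=2.
Step 17. [r2c4∈{6}] r2c4's peers cover all but 6. So r2c4=6.

Answer: 6 4 1 2 5 3 / 3 5 2 6 4 1 / 1 6 4 3 2 5 / 5 2 3 1 6 4 / 2 1 5 4 3 6 / 4 3 6 5 1 2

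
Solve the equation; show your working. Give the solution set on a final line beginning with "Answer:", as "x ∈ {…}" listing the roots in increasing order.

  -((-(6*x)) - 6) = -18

Step 1. [-((-(6*x)) - 6) = -18] flip signs both sides, so neg: (-(6*x)) - 6 = 18.
Step 2. [(-(6*x)) - 6 = 18] 6 comes off first (add 6) ⇒ sub: -(6*x) = 24.
Step 3. [-(6*x) = 24] flip signs both sides ⇒ neg: 6*x = -24.
Step 4. [6*x = -24] divide by the outer 6. So div: x = -4.

Answer: x ∈ {-4}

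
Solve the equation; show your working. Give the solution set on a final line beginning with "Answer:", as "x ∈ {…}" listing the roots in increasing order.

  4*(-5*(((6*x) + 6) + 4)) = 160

Step 1. [4*(-5*(((6*x) + 6) + 4)) = 160] 4 out front; divide by 4 ⇒ div: -5*(((6*x) + 6) + 4) = 40.
Step 2. [-5*(((6*x) + 6) + 4) = 40] -5 out front; divide by -5 ⇒ div: ((6*x) + 6) + 4 = -8.
Step 3. [((6*x) + 6) + 4 = -8] the outer +4 inverts by subtracting 4. So sub: (6*x) + 6 = -12.
Step 4. [(6*x) + 6 = -12] +6 is outermost — subtract 6 both sides, so sub: 6*x = -18.
Step 5. [6*x = -18] LHS = 6·(…); ÷6 both sides, so div: x = -3.

Answer: x ∈ {-3}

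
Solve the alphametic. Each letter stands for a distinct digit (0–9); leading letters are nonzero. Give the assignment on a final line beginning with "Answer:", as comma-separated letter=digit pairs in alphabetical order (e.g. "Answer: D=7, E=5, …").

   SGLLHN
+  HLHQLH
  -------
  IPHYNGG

Step 1. [col 1: N + H ≡ G (mod 10)] several values work for H in column 1 (N + H ≡ G (mod 10), carry-in 0); try H=8 ⇒ H=8.
Step 2. [col 1: N + H ≡ G (mod 10)] G=3 is one option consistent with column 1 (N + H ≡ G (mod 10), carry-in 0) — take it. So G=3.
Step 3. [col 1: N + H ≡ G (mod 10)] column 1 reads N+H+carry(0)=G with H=8, G=3; with digits 3,8 already taken and all letters distinct, the only value for N is 5. So N=5.
Step 4. [col 2: H + L ≡ G (mod 10)] column 2: given H=8, G=3, carry-in 1, and digits 3,5,8 already taken and all letters distinct, H+L≡G (mod 10) forces L=4, so L=4.
Step 5. [col 3: L + Q ≡ N (mod 10)] from column 3 (L=4, N=5, carry-in 1, digits 3,4,5,8 already taken and all letters distinct): Q must equal 0. So Q=0.
Step 6. [col 4: L + H ≡ Y (mod 10)] column 4 reads L+H+carry(0)=Y with L=4, H=8; with digits 0,3,4,5,8 already taken and all letters distinct, the only value for Y is 2. So Y=2.
Step 7. [col 6: S + H ≡ P (mod 10)] no forcing yet in column 6 (carry-in 0); P=7 is free and consistent — try it, so P=7.
Step 8. [col 6: S + H ≡ P (mod 10)] column 6 reads S+H+carry(0)=P with H=8, P=7; with digits 0,2,3,4,5,7,8 already taken and all letters distinct, the only value for S is 9 ⇒ S=9.
Step 9. [col 7: carry → I] column 7: given nothing yet, carry-in 1, and digits 0,2,3,4,5,7,8,9 already taken and all letters distinct, ·+·≡I (mod 10) forces I=1, so I=1.

Answer: G=3, H=8, I=1, L=4, N=5, P=7, Q=0, S=9, Y=2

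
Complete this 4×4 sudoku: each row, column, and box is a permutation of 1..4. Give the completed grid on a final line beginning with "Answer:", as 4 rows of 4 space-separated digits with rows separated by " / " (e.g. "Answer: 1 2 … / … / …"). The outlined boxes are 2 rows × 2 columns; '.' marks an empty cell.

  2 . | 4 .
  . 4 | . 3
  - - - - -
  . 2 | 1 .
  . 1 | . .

Step 1. [r3c4∈{4}] r3c4 is down to just 4, so r3c4=4.
Step 2. [r4c3∈{2,3}] col 3 places 3 nowhere but r4c3. So r4c3=3.
Step 3. [r2c1∈{1}] only 1 remains possible at r2c1 ⇒ r2c1=1.
Step 4. [r2c3∈{2}] only 2 remains possible at r2c3 ⇒ r2c3=2.
Step 5. [r1c2∈{3}] nothing but 3 survives at r1c2. So r1c2=3.
Step 6. [r4c4∈{2}] only 2 remains possible at r4c4 ⇒ r4c4=2.
Step 7. [r4c1∈{4}] nothing but 4 survives at r4c1. So r4c1=4.
Step 8. [r1c4∈{1}] nothing but 1 survives at r1c4 ⇒ r1c4=1.
Step 9. [r3c1∈{3}] only 3 remains possible at r3c1. So r3c1=3.

Answer: 2 3 4 1 / 1 4 2 3 / 3 2 1 4 / 4 1 3 2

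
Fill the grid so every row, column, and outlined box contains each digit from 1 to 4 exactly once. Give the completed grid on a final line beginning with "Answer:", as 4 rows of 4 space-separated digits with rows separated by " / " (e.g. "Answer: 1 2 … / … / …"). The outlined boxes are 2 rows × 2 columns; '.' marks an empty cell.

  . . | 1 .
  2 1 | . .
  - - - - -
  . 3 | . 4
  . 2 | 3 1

Step 1. [r1c1∈{3,4}] across col 1, 3 lands solely at r1c1 ⇒ r1c1=3.
Step 2. [r4c1∈{4}] r4c1's peers cover all but 4 ⇒ r4c1=4.
Step 3. [r2c4∈{3}] r2c4 is down to just 3, so r2c4=3.
Step 4. [r1c2∈{4}] only 4 remains possible at r1c2. So r1c2=4.
Step 5. [r3c1∈{1}] r3c1 has the single candidate 1, so r3c1=1.
Step 6. [r1c4∈{2}] r1c4 has the single candidate 2. So r1c4=2.
Step 7. [r2c3∈{4}] r2c3's peers cover all but 4. So r2c3=4.
Step 8. [r3c3∈{2}] r3c3 has the single candidate 2. So r3c3=2.

Answer: 3 4 1 2 / 2 1 4 3 / 1 3 2 4 / 4 2 3 1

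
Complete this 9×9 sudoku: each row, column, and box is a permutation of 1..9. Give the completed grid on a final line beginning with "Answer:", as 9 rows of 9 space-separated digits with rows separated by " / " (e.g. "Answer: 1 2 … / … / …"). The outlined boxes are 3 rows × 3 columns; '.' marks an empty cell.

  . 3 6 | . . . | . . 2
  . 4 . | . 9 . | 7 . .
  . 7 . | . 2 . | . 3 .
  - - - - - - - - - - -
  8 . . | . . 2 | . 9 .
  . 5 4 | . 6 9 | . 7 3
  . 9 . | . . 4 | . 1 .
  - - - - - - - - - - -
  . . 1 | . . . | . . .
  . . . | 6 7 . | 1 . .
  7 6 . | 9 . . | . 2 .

Step 1. [r7c4∈{2,3,4,5,8}] r7c4 is the only open cell in col 4 admitting 2 ⇒ r7c4=2.
Step 2. [r7c2∈{8}] r7c2's peers cover all but 8 ⇒ r7c2=8.
Step 3. [r7c9∈{4,5,6,7,9}] r7c9 is the only open cell in row 7 admitting 7 ⇒ r7c9=7.
Step 4. [r6c1∈{2,3,6}] r6c1 is the only open cell in col 1 admitting 6, so r6c1=6.
Step 5. [r1c6∈{1,5,7,8}] col 6 places 7 nowhere but r1c6 ⇒ r1c6=7.
Step 6. [r4c2∈{1}] r4c2 has the single candidate 1, so r4c2=1.
Step 7. [r5c4∈{1,8}] r5c4 is the only open cell in row 5 admitting 1, so r5c4=1.
Step 8. [r5c7∈{2,8}] 8 has one home in row 5: r5c7 ⇒ r5c7=8.
Step 9. [r6c9∈{5}] nothing but 5 survives at r6c9, so r6c9=5.
Step 10. [r5c1∈{2}] only 2 remains possible at r5c1. So r5c1=2.
Step 11. [r2c3∈{2,5,8}] r2c3 is the only open cell in row 2 admitting 2 ⇒ r2c3=2.
Step 12. [r3c3∈{5,8,9}] col 3 places 8 nowhere but r3c3, so r3c3=8.
Step 13. [r8c3∈{3,5,9}] 9 has one home in col 3: r8c3 ⇒ r8c3=9.
Step 14. [r9c3∈{3,5}] 5 has one home in col 3: r9c3 ⇒ r9c3=5.
Step 15. [r7c7∈{3,4,5,6,9}] 9 has one home in row 7: r7c7 ⇒ r7c7=9.
Step 16. [r3c9∈{1,4,6,9}] 9 has one home in col 9: r3c9. So r3c9=9.
Step 17. [r2c9∈{1,6,8}] across col 9, 1 lands solely at r2c9 ⇒ r2c9=1.
Step 18. [r2c1∈{5}] only 5 remains possible at r2c1 ⇒ r2c1=5.
Step 19. [r7c8∈{4,5,6}] row 7 places 6 nowhere but r7c8. So r7c8=6.
Step 20. [r8c8∈{4,5,8}] 5 has one home in box 9: r8c8, so r8c8=5.
Step 21. [r1c8∈{4,8}] across col 8, 4 lands solely at r1c8, so r1c8=4.
Step 22. [r1c7∈{5}] nothing but 5 survives at r1c7, so r1c7=5.
Step 23. [r1c4∈{8}] r1c4 has the single candidate 8 ⇒ r1c4=8.
Step 24. [r1c5∈{1}] nothing but 1 survives at r1c5, so r1c5=1.
Step 25. [r2c4∈{3}] nothing but 3 survives at r2c4. So r2c4=3.
Step 26. [r9c7∈{3,4}] in col 7, 3 fits only at r9c7 ⇒ r9c7=3.
Step 27. [r6c4∈{7}] nothing but 7 survives at r6c4, so r6c4=7.
Step 28. [r3c7∈{6}] nothing but 6 survives at r3c7, so r3c7=6.
Step 29. [r6c3∈{3}] r6c3 has the single candidate 3, so r6c3=3.
Step 30. [r4c5∈{3,5}] across row 4, 3 lands solely at r4c5. So r4c5=3.
Step 31. [r7c5∈{4,5}] r7c5 is the only open cell in col 5 admitting 5 ⇒ r7c5=5.
Step 32. [r9c5∈{4,8}] 4 has one home in col 5: r9c5. So r9c5=4.
Step 33. [r8c9∈{4,8}] in box 9, 4 fits only at r8c9 ⇒ r8c9=4.
Step 34. [r7c6∈{3}] r7c6 is down to just 3. So r7c6=3.
Step 35. [r8c6∈{8}] r8c6's peers cover all but 8 ⇒ r8c6=8.
Step 36. [r4c4∈{5}] r4c4 is down to just 5. So r4c4=5.
Step 37. [r2c8∈{8}] nothing but 8 survives at r2c8. So r2c8=8.
Step 38. [r4c9∈{6}] r4c9 has the single candidate 6. So r4c9=6.
Step 39. [r6c5∈{8}] r6c5's peers cover all but 8 ⇒ r6c5=8.
Step 40. [r2c6∈{6}] r2c6's peers cover all but 6 ⇒ r2c6=6.
Step 41. [r8c2∈{2}] r8c2 is down to just 2 ⇒ r8c2=2.
Step 42. [r3c1∈{1}] r3c1 is down to just 1, so r3c1=1.
Step 43. [r9c6∈{1}] r9c6 has the single candidate 1 ⇒ r9c6=1.
Step 44. [r4c7∈{4}] only 4 remains possible at r4c7, so r4c7=4.
Step 45. [r8c1∈{3}] r8c1's peers cover all but 3, so r8c1=3.
Step 46. [r1c1∈{9}] only 9 remains possible at r1c1, so r1c1=9.
Step 47. [r9c9∈{8}] r9c9's peers cover all but 8, so r9c9=8.
Step 48. [r3c6∈{5}] only 5 remains possible at r3c6, so r3c6=5.
Step 49. [r6c7∈{2}] nothing but 2 survives at r6c7. So r6c7=2.
Step 50. [r7c1∈{4}] only 4 remains possible at r7c1. So r7c1=4.
Step 51. [r3c4∈{4}] r3c4's peers cover all but 4 ⇒ r3c4=4.
Step 52. [r4c3∈{7}] nothing but 7 survives at r4c3 ⇒ r4c3=7.

Answer: 9 3 6 8 1 7 5 4 2 / 5 4 2 3 9 6 7 8 1 / 1 7 8 4 2 5 6 3 9 / 8 1 7 5 3 2 4 9 6 / 2 5 4 1 6 9 8 7 3 / 6 9 3 7 8 4 2 1 5 / 4 8 1 2 5 3 9 6 7 / 3 2 9 6 7 8 1 5 4 / 7 6 5 9 4 1 3 2 8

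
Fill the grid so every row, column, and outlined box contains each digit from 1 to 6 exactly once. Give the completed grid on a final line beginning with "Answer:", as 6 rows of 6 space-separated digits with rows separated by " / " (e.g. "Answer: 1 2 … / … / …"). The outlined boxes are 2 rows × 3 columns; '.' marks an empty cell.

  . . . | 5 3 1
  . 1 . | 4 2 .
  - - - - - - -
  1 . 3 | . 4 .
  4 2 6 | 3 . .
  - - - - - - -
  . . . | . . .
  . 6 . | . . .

Step 1. [r5c2∈{3,4,5}] across col 2, 3 lands solely at r5c2 ⇒ r5c2=3.
Step 2. [r5c5∈{1,5,6}] 6 has one home in col 5: r5c5, so r5c5=6.
Step 3. [r4c6∈{5}] r4c6 has the single candidate 5 ⇒ r4c6=5.
Step 4. [r6c5∈{1,5}] in col 5, 5 fits only at r6c5. So r6c5=5.
Step 5. [r6c1∈{2}] r6c1 is down to just 2, so r6c1=2.
Step 6. [r5c1∈{5}] r5c1 has the single candidate 5 ⇒ r5c1=5.
Step 7. [r2c6∈{6}] r2c6's peers cover all but 6. So r2c6=6.
Step 8. [r3c6∈{2}] only 2 remains possible at r3c6. So r3c6=2.
Step 9. [r6c4∈{1}] nothing but 1 survives at r6c4. So r6c4=1.
Step 10. [r6c3∈{4}] r6c3's peers cover all but 4. So r6c3=4.
Step 11. [r3c4∈{6}] r3c4's peers cover all but 6. So r3c4=6.
Step 12. [r5c3∈{1}] only 1 remains possible at r5c3. So r5c3=1.
Step 13. [r6c6∈{3}] nothing but 3 survives at r6c6, so r6c6=3.
Step 14. [r2c3∈{5}] only 5 remains possible at r2c3. So r2c3=5.
Step 15. [r1c3∈{2}] r1c3 is down to just 2 ⇒ r1c3=2.
Step 16. [r5c4∈{2}] only 2 remains possible at r5c4, so r5c4=2.
Step 17. [r2c1∈{3}] r2c1's peers cover all but 3. So r2c1=3.
Step 18. [r3c2∈{5}] r3c2 is down to just 5. So r3c2=5.
Step 19. [r5c6∈{4}] r5c6 is down to just 4, so r5c6=4.
Step 20. [r4c5∈{1}] only 1 remains possible at r4c5 ⇒ r4c5=1.
Step 21. [r1c1∈{6}] r1c1's peers cover all but 6, so r1c1=6.
Step 22. [r1c2∈{4}] only 4 remains possible at r1c2 ⇒ r1c2=4.

Answer: 6 4 2 5 3 1 / 3 1 5 4 2 6 / 1 5 3 6 4 2 / 4 2 6 3 1 5 / 5 3 1 2 6 4 / 2 6 4 1 5 3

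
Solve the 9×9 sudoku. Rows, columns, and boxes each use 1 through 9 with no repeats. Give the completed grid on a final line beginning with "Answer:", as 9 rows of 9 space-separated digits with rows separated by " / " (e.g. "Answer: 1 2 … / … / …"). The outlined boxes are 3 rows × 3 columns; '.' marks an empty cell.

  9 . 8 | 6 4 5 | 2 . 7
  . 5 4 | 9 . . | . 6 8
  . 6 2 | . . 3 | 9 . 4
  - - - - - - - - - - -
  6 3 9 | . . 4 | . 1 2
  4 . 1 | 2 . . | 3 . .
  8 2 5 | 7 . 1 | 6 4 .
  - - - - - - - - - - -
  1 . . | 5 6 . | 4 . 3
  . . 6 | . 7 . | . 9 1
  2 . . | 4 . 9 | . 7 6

Step 1. [r4c4∈{8}] nothing but 8 survives at r4c4 ⇒ r4c4=8.
Step 2. [r5c9∈{5,9}] r5c9 is the only open cell in col 9 admitting 5, so r5c9=5.
Step 3. [r9c5∈{1,3,8}] r9c5 is the only open cell in row 9 admitting 1, so r9c5=1.
Step 4. [r8c6∈{2,8}] r8c6 is the only open cell in row 8 admitting 2 ⇒ r8c6=2.
Step 5. [r9c2∈{8}] r9c2 has the single candidate 8, so r9c2=8.
Step 6. [r8c7∈{5,8}] in row 8, 8 fits only at r8c7 ⇒ r8c7=8.
Step 7. [r2c1∈{3,7}] across row 2, 3 lands solely at r2c1. So r2c1=3.
Step 8. [r6c5∈{3,9}] 3 has one home in row 6: r6c5, so r6c5=3.
Step 9. [r5c2∈{7}] r5c2 is down to just 7. So r5c2=7.
Step 10. [r7c6∈{8}] nothing but 8 survives at r7c6. So r7c6=8.
Step 11. [r7c2∈{9}] r7c2 has the single candidate 9 ⇒ r7c2=9.
Step 12. [r5c6∈{6}] r5c6's peers cover all but 6 ⇒ r5c6=6.
Step 13. [r5c5∈{9}] r5c5's peers cover all but 9, so r5c5=9.
Step 14. [r3c4∈{1}] r3c4's peers cover all but 1. So r3c4=1.
Step 15. [r9c7∈{5}] r9c7's peers cover all but 5. So r9c7=5.
Step 16. [r1c2∈{1}] only 1 remains possible at r1c2. So r1c2=1.
Step 17. [r4c5∈{5}] r4c5's peers cover all but 5 ⇒ r4c5=5.
Step 18. [r9c3∈{3}] r9c3's peers cover all but 3, so r9c3=3.
Step 19. [r7c8∈{2}] r7c8 is down to just 2, so r7c8=2.
Step 20. [r3c1∈{7}] r3c1 has the single candidate 7 ⇒ r3c1=7.
Step 21. [r2c7∈{1}] r2c7 has the single candidate 1, so r2c7=1.
Step 22. [r5c8∈{8}] nothing but 8 survives at r5c8 ⇒ r5c8=8.
Step 23. [r3c5∈{8}] only 8 remains possible at r3c5, so r3c5=8.
Step 24. [r6c9∈{9}] r6c9 is down to just 9 ⇒ r6c9=9.
Step 25. [r1c8∈{3}] r1c8's peers cover all but 3. So r1c8=3.
Step 26. [r8c4∈{3}] r8c4's peers cover all but 3, so r8c4=3.
Step 27. [r8c1∈{5}] r8c1's peers cover all but 5, so r8c1=5.
Step 28. [r8c2∈{4}] only 4 remains possible at r8c2 ⇒ r8c2=4.
Step 29. [r2c6∈{7}] r2c6's peers cover all but 7 ⇒ r2c6=7.
Step 30. [r2c5∈{2}] r2c5 is down to just 2, so r2c5=2.
Step 31. [r3c8∈{5}] nothing but 5 survives at r3c8. So r3c8=5.
Step 32. [r4c7∈{7}] only 7 remains possible at r4c7 ⇒ r4c7=7.
Step 33. [r7c3∈{7}] r7c3's peers cover all but 7. So r7c3=7.

Answer: 9 1 8 6 4 5 2 3 7 / 3 5 4 9 2 7 1 6 8 / 7 6 2 1 8 3 9 5 4 / 6 3 9 8 5 4 7 1 2 / 4 7 1 2 9 6 3 8 5 / 8 2 5 7 3 1 6 4 9 / 1 9 7 5 6 8 4 2 3 / 5 4 6 3 7 2 8 9 1 / 2 8 3 4 1 9 5 7 6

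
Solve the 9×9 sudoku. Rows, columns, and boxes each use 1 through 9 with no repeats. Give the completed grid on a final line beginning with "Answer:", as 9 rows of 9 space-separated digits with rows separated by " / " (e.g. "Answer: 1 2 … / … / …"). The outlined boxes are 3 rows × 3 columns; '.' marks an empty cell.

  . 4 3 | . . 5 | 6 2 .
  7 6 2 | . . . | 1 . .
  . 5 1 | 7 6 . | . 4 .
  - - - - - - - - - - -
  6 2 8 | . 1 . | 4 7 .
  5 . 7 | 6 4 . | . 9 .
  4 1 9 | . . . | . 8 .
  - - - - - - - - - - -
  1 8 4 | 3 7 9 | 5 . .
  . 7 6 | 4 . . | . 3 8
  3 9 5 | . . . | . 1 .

Step 1. [r4c6∈{3}] nothing but 3 survives at r4c6, so r4c6=3.
Step 2. [r7c9∈{2,6}] across row 7, 2 lands solely at r7c9 ⇒ r7c9=2.
Step 3. [r3c6∈{2,8}] r3c6 is the only open cell in row 3 admitting 2 ⇒ r3c6=2.
Step 4. [r4c4∈{5,9}] in row 4, 9 fits only at r4c4. So r4c4=9.
Step 5. [r2c4∈{8}] only 8 remains possible at r2c4 ⇒ r2c4=8.
Step 6. [r6c9∈{3,5,6}] row 6 places 6 nowhere but r6c9 ⇒ r6c9=6.
Step 7. [r6c7∈{2,3}] row 6 places 3 nowhere but r6c7 ⇒ r6c7=3.
Step 8. [r9c4∈{2}] r9c4 has the single candidate 2, so r9c4=2.
Step 9. [r1c5∈{9}] r1c5's peers cover all but 9 ⇒ r1c5=9.
Step 10. [r2c9∈{3,5,9}] row 2 places 9 nowhere but r2c9 ⇒ r2c9=9.
Step 11. [r8c5∈{5}] r8c5's peers cover all but 5 ⇒ r8c5=5.
Step 12. [r3c1∈{8,9}] row 3 places 9 nowhere but r3c1 ⇒ r3c1=9.
Step 13. [r1c9∈{7}] only 7 remains possible at r1c9 ⇒ r1c9=7.
Step 14. [r9c5∈{8}] r9c5 is down to just 8 ⇒ r9c5=8.
Step 15. [r1c4∈{1}] r1c4's peers cover all but 1, so r1c4=1.
Step 16. [r9c6∈{6}] r9c6's peers cover all but 6, so r9c6=6.
Step 17. [r5c7∈{2}] r5c7 is down to just 2 ⇒ r5c7=2.
Step 18. [r8c1∈{2}] r8c1 is down to just 2. So r8c1=2.
Step 19. [r8c7∈{9}] only 9 remains possible at r8c7. So r8c7=9.
Step 20. [r4c9∈{5}] r4c9 has the single candidate 5. So r4c9=5.
Step 21. [r9c7∈{7}] r9c7's peers cover all but 7. So r9c7=7.
Step 22. [r2c5∈{3}] r2c5's peers cover all but 3 ⇒ r2c5=3.
Step 23. [r6c6∈{7}] nothing but 7 survives at r6c6. So r6c6=7.
Step 24. [r5c6∈{8}] r5c6 is down to just 8 ⇒ r5c6=8.
Step 25. [r1c1∈{8}] nothing but 8 survives at r1c1 ⇒ r1c1=8.
Step 26. [r2c8∈{5}] only 5 remains possible at r2c8, so r2c8=5.
Step 27. [r2c6∈{4}] r2c6 is down to just 4, so r2c6=4.
Step 28. [r3c7∈{8}] only 8 remains possible at r3c7, so r3c7=8.
Step 29. [r8c6∈{1}] nothing but 1 survives at r8c6. So r8c6=1.
Step 30. [r6c4∈{5}] only 5 remains possible at r6c4. So r6c4=5.
Step 31. [r5c2∈{3}] nothing but 3 survives at r5c2. So r5c2=3.
Step 32. [r9c9∈{4}] nothing but 4 survives at r9c9. So r9c9=4.
Step 33. [r3c9∈{3}] only 3 remains possible at r3c9, so r3c9=3.
Step 34. [r7c8∈{6}] r7c8's peers cover all but 6. So r7c8=6.
Step 35. [r6c5∈{2}] r6c5 is down to just 2. So r6c5=2.
Step 36. [r5c9∈{1}] only 1 remains possible at r5c9, so r5c9=1.

Answer: 8 4 3 1 9 5 6 2 7 / 7 6 2 8 3 4 1 5 9 / 9 5 1 7 6 2 8 4 3 / 6 2 8 9 1 3 4 7 5 / 5 3 7 6 4 8 2 9 1 / 4 1 9 5 2 7 3 8 6 / 1 8 4 3 7 9 5 6 2 / 2 7 6 4 5 1 9 3 8 / 3 9 5 2 8 6 7 1 4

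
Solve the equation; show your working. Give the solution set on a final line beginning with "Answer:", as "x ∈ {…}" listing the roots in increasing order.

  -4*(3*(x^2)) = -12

Step 1. [-4*(3*(x^2)) = -12] LHS = -4·(…); ÷-4 both sides, so div: 3*(x^2) = 3.
Step 2. [3*(x^2) = 3] divide by the outer 3 ⇒ div: x^2 = 1.
Step 3. [x^2 = 1] √ both sides: 1 ≥ 0 gives two branches ⇒ sqrt: x = 1 or -1.

Answer: x ∈ {-1, 1}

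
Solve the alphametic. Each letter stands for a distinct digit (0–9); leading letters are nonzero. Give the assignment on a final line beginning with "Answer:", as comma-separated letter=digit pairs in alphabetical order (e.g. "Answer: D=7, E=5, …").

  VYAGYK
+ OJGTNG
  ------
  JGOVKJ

Step 1. [col 1: K + G ≡ J (mod 10)] column 1 (K + G ≡ J (mod 10), carry-in 0) doesn't pin G yet; pick G=5 and continue, so G=5.
Step 2. [col 1: K + G ≡ J (mod 10)] K=9 is one option consistent with column 1 (K + G ≡ J (mod 10), carry-in 0) — take it ⇒ K=9.
Step 3. [col 1: K + G ≡ J (mod 10)] column 1 reads K+G+carry(0)=J with K=9, G=5; with digits 5,9 already taken and all letters distinct, the only value for J is 4. So J=4.
Step 4. [col 2: Y + N ≡ K (mod 10)] column 2 (Y + N ≡ K (mod 10), carry-in 1) doesn't pin Y yet; pick Y=0 and continue ⇒ Y=0.
Step 5. [col 2: Y + N ≡ K (mod 10)] column 2 reads Y+N+carry(1)=K with Y=0, K=9; with digits 0,4,5,9 already taken and all letters distinct, the only value for N is 8 ⇒ N=8.
Step 6. [col 3: G + T ≡ V (mod 10)] several values work for T in column 3 (G + T ≡ V (mod 10), carry-in 0); try T=6. So T=6.
Step 7. [col 3: G + T ≡ V (mod 10)] in column 3 we have G+T≡V with carry-in 0; given G=5, T=6 and digits 0,4,5,6,8,9 already taken and all letters distinct, that pins V to 1, so V=1.
Step 8. [col 4: A + G ≡ O (mod 10)] column 4 reads A+G+carry(1)=O with G=5; with digits 0,1,4,5,6,8,9 already taken and all letters distinct, the only value for A is 7, so A=7.
Step 9. [col 4: A + G ≡ O (mod 10)] in column 4 we have A+G≡O with carry-in 1; given A=7, G=5 and digits 0,1,4,5,6,7,8,9 already taken and all letters distinct, that pins O to 3, so O=3.

Answer: A=7, G=5, J=4, K=9, N=8, O=3, T=6, V=1, Y=0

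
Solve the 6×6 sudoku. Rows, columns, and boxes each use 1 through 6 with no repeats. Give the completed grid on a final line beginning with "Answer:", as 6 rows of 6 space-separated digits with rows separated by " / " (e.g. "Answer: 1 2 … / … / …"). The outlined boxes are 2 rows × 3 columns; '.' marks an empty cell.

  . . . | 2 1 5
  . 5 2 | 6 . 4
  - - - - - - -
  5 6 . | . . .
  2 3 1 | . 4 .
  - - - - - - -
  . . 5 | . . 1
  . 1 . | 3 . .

Step 1. [r5c1∈{3,4,6}] in row 5, 3 fits only at r5c1. So r5c1=3.
Step 2. [r5c5∈{2,6}] 6 has one home in row 5: r5c5 ⇒ r5c5=6.
Step 3. [r1c2∈{4}] r1c2's peers cover all but 4, so r1c2=4.
Step 4. [r1c1∈{6}] r1c1 is down to just 6. So r1c1=6.
Step 5. [r3c6∈{2,3}] across col 6, 3 lands solely at r3c6 ⇒ r3c6=3.
Step 6. [r3c3∈{4}] r3c3 has the single candidate 4 ⇒ r3c3=4.
Step 7. [r6c5∈{2,5}] 5 has one home in row 6: r6c5, so r6c5=5.
Step 8. [r3c5∈{2}] r3c5 has the single candidate 2 ⇒ r3c5=2.
Step 9. [r5c2∈{2}] r5c2 is down to just 2, so r5c2=2.
Step 10. [r5c4∈{4}] r5c4's peers cover all but 4. So r5c4=4.
Step 11. [r3c4∈{1}] r3c4's peers cover all but 1 ⇒ r3c4=1.
Step 12. [r1c3∈{3}] nothing but 3 survives at r1c3. So r1c3=3.
Step 13. [r6c6∈{2}] r6c6 is down to just 2, so r6c6=2.
Step 14. [r6c3∈{6}] r6c3's peers cover all but 6. So r6c3=6.
Step 15. [r2c1∈{1}] r2c1 has the single candidate 1. So r2c1=1.
Step 16. [r4c6∈{6}] only 6 remains possible at r4c6, so r4c6=6.
Step 17. [r6c1∈{4}] r6c1 is down to just 4, so r6c1=4.
Step 18. [r2c5∈{3}] r2c5 is down to just 3. So r2c5=3.
Step 19. [r4c4∈{5}] nothing but 5 survives at r4c4. So r4c4=5.

Answer: 6 4 3 2 1 5 / 1 5 2 6 3 4 / 5 6 4 1 2 3 / 2 3 1 5 4 6 / 3 2 5 4 6 1 / 4 1 6 3 5 2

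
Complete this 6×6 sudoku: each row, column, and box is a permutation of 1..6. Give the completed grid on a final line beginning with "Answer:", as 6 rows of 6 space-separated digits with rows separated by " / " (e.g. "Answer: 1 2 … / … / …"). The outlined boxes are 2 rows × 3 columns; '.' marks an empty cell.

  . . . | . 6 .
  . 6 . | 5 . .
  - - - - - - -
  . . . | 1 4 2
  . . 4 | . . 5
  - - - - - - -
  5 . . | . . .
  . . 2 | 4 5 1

Step 1. [r6c2∈{3}] r6c2 has the single candidate 3 ⇒ r6c2=3.
Step 2. [r2c5∈{1,2,3}] across col 5, 1 lands solely at r2c5 ⇒ r2c5=1.
Step 3. [r2c1∈{2,3,4}] in row 2, 2 fits only at r2c1, so r2c1=2.
Step 4. [r2c3∈{3}] only 3 remains possible at r2c3, so r2c3=3.
Step 5. [r6c1∈{6}] only 6 remains possible at r6c1 ⇒ r6c1=6.
Step 6. [r1c1∈{1,4}] across col 1, 4 lands solely at r1c1. So r1c1=4.
Step 7. [r4c5∈{3}] r4c5 has the single candidate 3. So r4c5=3.
Step 8. [r3c2∈{5}] r3c2 has the single candidate 5 ⇒ r3c2=5.
Step 9. [r1c2∈{1}] r1c2 is down to just 1 ⇒ r1c2=1.
Step 10. [r5c6∈{3,6}] col 6 places 6 nowhere but r5c6 ⇒ r5c6=6.
Step 11. [r5c4∈{2,3}] r5c4 is the only open cell in row 5 admitting 3 ⇒ r5c4=3.
Step 12. [r5c5∈{2}] r5c5 is down to just 2 ⇒ r5c5=2.
Step 13. [r1c4∈{2}] r1c4 is down to just 2, so r1c4=2.
Step 14. [r1c3∈{5}] only 5 remains possible at r1c3. So r1c3=5.
Step 15. [r3c3∈{6}] only 6 remains possible at r3c3 ⇒ r3c3=6.
Step 16. [r2c6∈{4}] r2c6 has the single candidate 4 ⇒ r2c6=4.
Step 17. [r4c2∈{2}] r4c2 is down to just 2, so r4c2=2.
Step 18. [r4c1∈{1}] r4c1 has the single candidate 1. So r4c1=1.
Step 19. [r4c4∈{6}] r4c4 is down to just 6. So r4c4=6.
Step 20. [r5c3∈{1}] r5c3 has the single candidate 1 ⇒ r5c3=1.
Step 21. [r5c2∈{4}] nothing but 4 survives at r5c2. So r5c2=4.
Step 22. [r1c6∈{3}] only 3 remains possible at r1c6, so r1c6=3.
Step 23. [r3c1∈{3}] nothing but 3 survives at r3c1. So r3c1=3.

Answer: 4 1 5 2 6 3 / 2 6 3 5 1 4 / 3 5 6 1 4 2 / 1 2 4 6 3 5 / 5 4 1 3 2 6 / 6 3 2 4 5 1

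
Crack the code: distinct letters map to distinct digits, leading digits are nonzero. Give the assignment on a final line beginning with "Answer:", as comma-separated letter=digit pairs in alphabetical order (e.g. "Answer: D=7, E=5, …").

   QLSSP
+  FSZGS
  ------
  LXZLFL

Step 1. [col 1: P + S ≡ L (mod 10)] several values work for L in column 1 (P + S ≡ L (mod 10), carry-in 0); try L=1 ⇒ L=1.
Step 2. [col 1: P + S ≡ L (mod 10)] several values work for S in column 1 (P + S ≡ L (mod 10), carry-in 0); try S=4, so S=4.
Step 3. [col 1: P + S ≡ L (mod 10)] column 1: given S=4, L=1, carry-in 0, and digits 1,4 already taken and all letters distinct, P+S≡L (mod 10) forces P=7. So P=7.
Step 4. [col 2: S + G ≡ F (mod 10)] G=8 is one option consistent with column 2 (S + G ≡ F (mod 10), carry-in 1) — take it ⇒ G=8.
Step 5. [col 2: S + G ≡ F (mod 10)] column 2 reads S+G+carry(1)=F with S=4, G=8; with digits 1,4,7,8 already taken and all letters distinct, the only value for F is 3 ⇒ F=3.
Step 6. [col 3: S + Z ≡ L (mod 10)] column 3 reads S+Z+carry(1)=L with S=4, L=1; with digits 1,3,4,7,8 already taken and all letters distinct, the only value for Z is 6. So Z=6.
Step 7. [col 5: Q + F ≡ X (mod 10)] X=2 is one option consistent with column 5 (Q + F ≡ X (mod 10), carry-in 0) — take it. So X=2.
Step 8. [col 5: Q + F ≡ X (mod 10)] column 5: given F=3, X=2, carry-in 0, and digits 1,2,3,4,6,7,8 already taken and all letters distinct, Q+F≡X (mod 10) forces Q=9. So Q=9.

Answer: F=3, G=8, L=1, P=7, Q=9, S=4, X=2, Z=6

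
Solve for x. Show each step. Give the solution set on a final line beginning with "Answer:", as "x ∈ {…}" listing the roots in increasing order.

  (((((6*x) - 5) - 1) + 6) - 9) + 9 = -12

Step 1. [(((((6*x) - 5) - 1) + 6) - 9) + 9 = -12] peel the +9: subtract 9 from each side, so sub: ((((6*x) - 5) - 1) + 6) - 9 = -21.
Step 2. [((((6*x) - 5) - 1) + 6) - 9 = -21] -9 is outermost — add 9 both sides. So sub: (((6*x) - 5) - 1) + 6 = -12.
Step 3. [(((6*x) - 5) - 1) + 6 = -12] the outer +6 inverts by subtracting 6, so sub: ((6*x) - 5) - 1 = -18.
Step 4. [((6*x) - 5) - 1 = -18] add 1: x sits inside (… - 1), so sub: (6*x) - 5 = -17.
Step 5. [(6*x) - 5 = -17] the outer -5 inverts by adding 5 ⇒ sub: 6*x = -12.
Step 6. [6*x = -12] 6·(inner) — divide through by 6, so div: x = -2.

Answer: x ∈ {-2}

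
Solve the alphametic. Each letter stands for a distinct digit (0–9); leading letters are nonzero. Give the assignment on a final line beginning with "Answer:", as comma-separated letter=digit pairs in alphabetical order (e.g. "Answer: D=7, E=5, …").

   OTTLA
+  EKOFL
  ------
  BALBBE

Step 1. [B] adding two 5-digit numbers gives at most 5+1 digits, and here it does — B is that final carry and must be 1 ⇒ B=1.
Step 2. [col 1: A + L ≡ E (mod 10)] no forcing yet in column 1 (carry-in 0); L=2 is free and consistent — try it ⇒ L=2.
Step 3. [col 1: A + L ≡ E (mod 10)] several values work for E in column 1 (A + L ≡ E (mod 10), carry-in 0); try E=6, so E=6.
Step 4. [col 1: A + L ≡ E (mod 10)] from column 1 (L=2, E=6, carry-in 0, digits 1,2,6 already taken and all letters distinct): A must equal 4. So A=4.
Step 5. [col 2: L + F ≡ B (mod 10)] from column 2 (L=2, B=1, carry-in 0, digits 1,2,4,6 already taken and all letters distinct): F must equal 9. So F=9.
Step 6. [col 3: T + O ≡ B (mod 10)] no forcing yet in column 3 (carry-in 1); O=7 is free and consistent — try it, so O=7.
Step 7. [col 3: T + O ≡ B (mod 10)] from column 3 (O=7, B=1, carry-in 1, digits 1,2,4,6,7,9 already taken and all letters distinct): T must equal 3. So T=3.
Step 8. [col 4: T + K ≡ L (mod 10)] column 4: given T=3, L=2, carry-in 1, and digits 1,2,3,4,6,7,9 already taken and all letters distinct, T+K≡L (mod 10) forces K=8, so K=8.

Answer: A=4, B=1, E=6, F=9, K=8, L=2, O=7, T=3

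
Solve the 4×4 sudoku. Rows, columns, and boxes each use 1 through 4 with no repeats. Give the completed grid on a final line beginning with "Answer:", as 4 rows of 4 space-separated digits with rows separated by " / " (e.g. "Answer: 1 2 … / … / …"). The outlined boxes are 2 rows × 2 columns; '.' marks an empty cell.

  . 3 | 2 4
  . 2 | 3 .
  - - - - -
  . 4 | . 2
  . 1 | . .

Step 1. [r2c4∈{1}] nothing but 1 survives at r2c4 ⇒ r2c4=1.
Step 2. [r3c1∈{3}] r3c1's peers cover all but 3, so r3c1=3.
Step 3. [r4c4∈{3}] only 3 remains possible at r4c4, so r4c4=3.
Step 4. [r3c3∈{1}] r3c3's peers cover all but 1, so r3c3=1.
Step 5. [r4c3∈{4}] only 4 remains possible at r4c3 ⇒ r4c3=4.
Step 6. [r2c1∈{4}] r2c1's peers cover all but 4, so r2c1=4.
Step 7. [r1c1∈{1}] r1c1 has the single candidate 1 ⇒ r1c1=1.
Step 8. [r4c1∈{2}] r4c1's peers cover all but 2. So r4c1=2.

Answer: 1 3 2 4 / 4 2 3 1 / 3 4 1 2 / 2 1 4 3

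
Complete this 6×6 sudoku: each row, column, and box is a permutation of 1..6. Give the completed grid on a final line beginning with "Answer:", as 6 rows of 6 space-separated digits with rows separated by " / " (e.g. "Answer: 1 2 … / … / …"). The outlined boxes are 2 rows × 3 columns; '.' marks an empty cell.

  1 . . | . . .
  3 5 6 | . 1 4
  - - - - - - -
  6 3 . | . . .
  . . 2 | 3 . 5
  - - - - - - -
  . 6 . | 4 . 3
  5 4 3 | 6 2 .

Step 1. [r3c4∈{1,2}] 1 has one home in col 4: r3c4. So r3c4=1.
Step 2. [r4c5∈{4,6}] 6 has one home in row 4: r4c5, so r4c5=6.
Step 3. [r1c4∈{2,5}] 5 has one home in col 4: r1c4 ⇒ r1c4=5.
Step 4. [r3c6∈{2}] only 2 remains possible at r3c6 ⇒ r3c6=2.
Step 5. [r3c3∈{4,5}] in row 3, 5 fits only at r3c3. So r3c3=5.
Step 6. [r6c6∈{1}] r6c6 is down to just 1, so r6c6=1.
Step 7. [r4c1∈{4}] r4c1 is down to just 4. So r4c1=4.
Step 8. [r1c6∈{6}] r1c6 is down to just 6 ⇒ r1c6=6.
Step 9. [r5c5∈{5}] r5c5 is down to just 5. So r5c5=5.
Step 10. [r4c2∈{1}] r4c2 is down to just 1. So r4c2=1.
Step 11. [r2c4∈{2}] r2c4's peers cover all but 2, so r2c4=2.
Step 12. [r5c1∈{2}] r5c1's peers cover all but 2. So r5c1=2.
Step 13. [r1c5∈{3}] r1c5's peers cover all but 3 ⇒ r1c5=3.
Step 14. [r3c5∈{4}] only 4 remains possible at r3c5, so r3c5=4.
Step 15. [r1c3∈{4}] r1c3 is down to just 4 ⇒ r1c3=4.
Step 16. [r5c3∈{1}] nothing but 1 survives at r5c3 ⇒ r5c3=1.
Step 17. [r1c2∈{2}] only 2 remains possible at r1c2 ⇒ r1c2=2.

Answer: 1 2 4 5 3 6 / 3 5 6 2 1 4 / 6 3 5 1 4 2 / 4 1 2 3 6 5 / 2 6 1 4 5 3 / 5 4 3 6 2 1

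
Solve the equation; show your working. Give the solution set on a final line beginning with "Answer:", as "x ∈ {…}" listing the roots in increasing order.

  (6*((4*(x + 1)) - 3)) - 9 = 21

Step 1. [(6*((4*(x + 1)) - 3)) - 9 = 21] -9 is outermost — add 9 both sides ⇒ sub: 6*((4*(x + 1)) - 3) = 30.
Step 2. [6*((4*(x + 1)) - 3) = 30] 6·(inner) — divide through by 6. So div: (4*(x + 1)) - 3 = 5.
Step 3. [(4*(x + 1)) - 3 = 5] add 3: x sits inside (… - 3), so sub: 4*(x + 1) = 8.
Step 4. [4*(x + 1) = 8] 4·(inner) — divide through by 4 ⇒ div: x + 1 = 2.
Step 5. [x + 1 = 2] subtract 1: x sits inside (… + 1). So sub: x = 1.

Answer: x ∈ {1}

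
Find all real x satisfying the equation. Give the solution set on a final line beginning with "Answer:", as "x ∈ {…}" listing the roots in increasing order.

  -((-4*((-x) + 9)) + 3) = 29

Step 1. [-((-4*((-x) + 9)) + 3) = 29] flip signs both sides ⇒ neg: (-4*((-x) + 9)) + 3 = -29.
Step 2. [(-4*((-x) + 9)) + 3 = -29] the outer +3 inverts by subtracting 3, so sub: -4*((-x) + 9) = -32.
Step 3. [-4*((-x) + 9) = -32] -4 out front; divide by -4. So div: (-x) + 9 = 8.
Step 4. [(-x) + 9 = 8] 9 comes off first (subtract 9). So sub: -x = -1.
Step 5. [-x = -1] flip signs both sides ⇒ neg: x = 1.

Answer: x ∈ {1}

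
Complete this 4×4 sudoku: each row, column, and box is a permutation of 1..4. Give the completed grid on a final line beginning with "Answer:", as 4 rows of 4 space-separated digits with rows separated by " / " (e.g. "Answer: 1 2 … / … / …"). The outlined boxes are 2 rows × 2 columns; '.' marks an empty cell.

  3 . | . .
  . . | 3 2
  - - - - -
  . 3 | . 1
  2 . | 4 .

Step 1. [r2c1∈{1,4}] across col 1, 1 lands solely at r2c1, so r2c1=1.
Step 2. [r1c4∈{4}] only 4 remains possible at r1c4 ⇒ r1c4=4.
Step 3. [r3c1∈{4}] r3c1 has the single candidate 4 ⇒ r3c1=4.
Step 4. [r4c2∈{1}] r4c2's peers cover all but 1 ⇒ r4c2=1.
Step 5. [r4c4∈{3}] r4c4 has the single candidate 3. So r4c4=3.
Step 6. [r1c2∈{2}] nothing but 2 survives at r1c2. So r1c2=2.
Step 7. [r1c3∈{1}] only 1 remains possible at r1c3 ⇒ r1c3=1.
Step 8. [r2c2∈{4}] only 4 remains possible at r2c2 ⇒ r2c2=4.
Step 9. [r3c3∈{2}] nothing but 2 survives at r3c3, so r3c3=2.

Answer: 3 2 1 4 / 1 4 3 2 / 4 3 2 1 / 2 1 4 3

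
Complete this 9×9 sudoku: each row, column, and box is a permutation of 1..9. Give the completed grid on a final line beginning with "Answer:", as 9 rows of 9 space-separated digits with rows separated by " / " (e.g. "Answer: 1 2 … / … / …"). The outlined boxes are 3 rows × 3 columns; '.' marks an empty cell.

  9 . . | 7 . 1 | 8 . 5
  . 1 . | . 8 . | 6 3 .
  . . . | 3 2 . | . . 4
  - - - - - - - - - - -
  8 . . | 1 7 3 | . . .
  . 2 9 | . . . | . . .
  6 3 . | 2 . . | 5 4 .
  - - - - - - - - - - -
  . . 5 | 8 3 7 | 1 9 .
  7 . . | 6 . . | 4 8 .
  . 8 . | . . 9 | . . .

Step 1. [r9c1∈{1,2,3,4}] r9c1 is the only open cell in col 1 admitting 3 ⇒ r9c1=3.
Step 2. [r3c2∈{5,6,7}] r3c2 is the only open cell in col 2 admitting 7. So r3c2=7.
Step 3. [r5c1∈{1,4,5}] col 1 places 1 nowhere but r5c1 ⇒ r5c1=1.
Step 4. [r2c9∈{2,7,9}] across row 2, 7 lands solely at r2c9 ⇒ r2c9=7.
Step 5. [r9c8∈{2,5,6,7}] r9c8 is the only open cell in col 8 admitting 5. So r9c8=5.
Step 6. [r4c3∈{4}] r4c3 is down to just 4, so r4c3=4.
Step 7. [r2c3∈{2}] only 2 remains possible at r2c3. So r2c3=2.
Step 8. [r9c4∈{4}] r9c4 is down to just 4. So r9c4=4.
Step 9. [r5c4∈{5}] r5c4 is down to just 5. So r5c4=5.
Step 10. [r5c7∈{3,7}] r5c7 is the only open cell in col 7 admitting 3, so r5c7=3.
Step 11. [r3c1∈{5}] nothing but 5 survives at r3c1 ⇒ r3c1=5.
Step 12. [r3c6∈{6}] only 6 remains possible at r3c6 ⇒ r3c6=6.
Step 13. [r1c5∈{4}] r1c5's peers cover all but 4 ⇒ r1c5=4.
Step 14. [r8c3∈{1}] r8c3 has the single candidate 1, so r8c3=1.
Step 15. [r9c3∈{6}] only 6 remains possible at r9c3, so r9c3=6.
Step 16. [r9c9∈{2}] r9c9 is down to just 2. So r9c9=2.
Step 17. [r7c9∈{6}] r7c9 is down to just 6 ⇒ r7c9=6.
Step 18. [r4c9∈{9}] r4c9's peers cover all but 9, so r4c9=9.
Step 19. [r4c8∈{2,6}] across row 4, 6 lands solely at r4c8, so r4c8=6.
Step 20. [r5c9∈{8}] only 8 remains possible at r5c9 ⇒ r5c9=8.
Step 21. [r2c1∈{4}] only 4 remains possible at r2c1. So r2c1=4.
Step 22. [r8c5∈{5}] r8c5 has the single candidate 5. So r8c5=5.
Step 23. [r9c7∈{7}] only 7 remains possible at r9c7 ⇒ r9c7=7.
Step 24. [r6c6∈{8}] only 8 remains possible at r6c6. So r6c6=8.
Step 25. [r8c9∈{3}] r8c9 is down to just 3. So r8c9=3.
Step 26. [r3c7∈{9}] r3c7's peers cover all but 9. So r3c7=9.
Step 27. [r5c6∈{4}] r5c6's peers cover all but 4. So r5c6=4.
Step 28. [r5c8∈{7}] only 7 remains possible at r5c8. So r5c8=7.
Step 29. [r1c3∈{3}] r1c3 has the single candidate 3 ⇒ r1c3=3.
Step 30. [r4c2∈{5}] r4c2 is down to just 5, so r4c2=5.
Step 31. [r4c7∈{2}] nothing but 2 survives at r4c7, so r4c7=2.
Step 32. [r1c8∈{2}] r1c8 has the single candidate 2. So r1c8=2.
Step 33. [r6c9∈{1}] nothing but 1 survives at r6c9. So r6c9=1.
Step 34. [r7c1∈{2}] r7c1 is down to just 2, so r7c1=2.
Step 35. [r1c2∈{6}] r1c2 has the single candidate 6. So r1c2=6.
Step 36. [r8c2∈{9}] only 9 remains possible at r8c2 ⇒ r8c2=9.
Step 37. [r2c4∈{9}] r2c4 has the single candidate 9. So r2c4=9.
Step 38. [r6c5∈{9}] nothing but 9 survives at r6c5 ⇒ r6c5=9.
Step 39. [r3c8∈{1}] r3c8 is down to just 1, so r3c8=1.
Step 40. [r5c5∈{6}] r5c5 is down to just 6, so r5c5=6.
Step 41. [r7c2∈{4}] r7c2 has the single candidate 4. So r7c2=4.
Step 42. [r2c6∈{5}] only 5 remains possible at r2c6. So r2c6=5.
Step 43. [r3c3∈{8}] r3c3 is down to just 8 ⇒ r3c3=8.
Step 44. [r8c6∈{2}] r8c6's peers cover all but 2 ⇒ r8c6=2.
Step 45. [r6c3∈{7}] only 7 remains possible at r6c3. So r6c3=7.
Step 46. [r9c5∈{1}] nothing but 1 survives at r9c5. So r9c5=1.

Answer: 9 6 3 7 4 1 8 2 5 / 4 1 2 9 8 5 6 3 7 / 5 7 8 3 2 6 9 1 4 / 8 5 4 1 7 3 2 6 9 / 1 2 9 5 6 4 3 7 8 / 6 3 7 2 9 8 5 4 1 / 2 4 5 8 3 7 1 9 6 / 7 9 1 6 5 2 4 8 3 / 3 8 6 4 1 9 7 5 2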